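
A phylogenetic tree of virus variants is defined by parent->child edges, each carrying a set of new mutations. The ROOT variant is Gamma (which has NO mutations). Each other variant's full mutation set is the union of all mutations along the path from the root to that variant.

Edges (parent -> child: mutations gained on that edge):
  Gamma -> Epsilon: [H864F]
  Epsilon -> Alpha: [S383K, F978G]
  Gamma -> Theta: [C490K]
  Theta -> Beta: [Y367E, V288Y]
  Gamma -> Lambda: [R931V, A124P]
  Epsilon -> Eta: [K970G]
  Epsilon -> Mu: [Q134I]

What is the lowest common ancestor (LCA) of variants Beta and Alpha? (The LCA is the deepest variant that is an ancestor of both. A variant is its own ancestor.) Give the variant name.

Answer: Gamma

Derivation:
Path from root to Beta: Gamma -> Theta -> Beta
  ancestors of Beta: {Gamma, Theta, Beta}
Path from root to Alpha: Gamma -> Epsilon -> Alpha
  ancestors of Alpha: {Gamma, Epsilon, Alpha}
Common ancestors: {Gamma}
Walk up from Alpha: Alpha (not in ancestors of Beta), Epsilon (not in ancestors of Beta), Gamma (in ancestors of Beta)
Deepest common ancestor (LCA) = Gamma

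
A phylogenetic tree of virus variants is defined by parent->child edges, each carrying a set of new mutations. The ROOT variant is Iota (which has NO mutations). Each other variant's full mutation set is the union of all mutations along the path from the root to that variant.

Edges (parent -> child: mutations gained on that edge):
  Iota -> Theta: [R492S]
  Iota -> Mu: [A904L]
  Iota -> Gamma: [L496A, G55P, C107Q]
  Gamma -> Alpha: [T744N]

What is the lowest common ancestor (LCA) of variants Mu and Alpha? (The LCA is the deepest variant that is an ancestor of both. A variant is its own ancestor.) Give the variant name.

Answer: Iota

Derivation:
Path from root to Mu: Iota -> Mu
  ancestors of Mu: {Iota, Mu}
Path from root to Alpha: Iota -> Gamma -> Alpha
  ancestors of Alpha: {Iota, Gamma, Alpha}
Common ancestors: {Iota}
Walk up from Alpha: Alpha (not in ancestors of Mu), Gamma (not in ancestors of Mu), Iota (in ancestors of Mu)
Deepest common ancestor (LCA) = Iota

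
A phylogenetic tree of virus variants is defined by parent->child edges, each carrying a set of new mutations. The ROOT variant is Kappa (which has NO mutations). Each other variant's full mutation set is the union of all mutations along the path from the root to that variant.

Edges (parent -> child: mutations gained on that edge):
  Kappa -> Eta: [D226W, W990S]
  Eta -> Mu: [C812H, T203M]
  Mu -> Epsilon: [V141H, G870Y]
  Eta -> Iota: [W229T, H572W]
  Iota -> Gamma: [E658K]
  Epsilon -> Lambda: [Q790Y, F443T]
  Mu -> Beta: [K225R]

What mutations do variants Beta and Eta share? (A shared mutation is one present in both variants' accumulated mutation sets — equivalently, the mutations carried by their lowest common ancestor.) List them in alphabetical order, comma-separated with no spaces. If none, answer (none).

Answer: D226W,W990S

Derivation:
Accumulating mutations along path to Beta:
  At Kappa: gained [] -> total []
  At Eta: gained ['D226W', 'W990S'] -> total ['D226W', 'W990S']
  At Mu: gained ['C812H', 'T203M'] -> total ['C812H', 'D226W', 'T203M', 'W990S']
  At Beta: gained ['K225R'] -> total ['C812H', 'D226W', 'K225R', 'T203M', 'W990S']
Mutations(Beta) = ['C812H', 'D226W', 'K225R', 'T203M', 'W990S']
Accumulating mutations along path to Eta:
  At Kappa: gained [] -> total []
  At Eta: gained ['D226W', 'W990S'] -> total ['D226W', 'W990S']
Mutations(Eta) = ['D226W', 'W990S']
Intersection: ['C812H', 'D226W', 'K225R', 'T203M', 'W990S'] ∩ ['D226W', 'W990S'] = ['D226W', 'W990S']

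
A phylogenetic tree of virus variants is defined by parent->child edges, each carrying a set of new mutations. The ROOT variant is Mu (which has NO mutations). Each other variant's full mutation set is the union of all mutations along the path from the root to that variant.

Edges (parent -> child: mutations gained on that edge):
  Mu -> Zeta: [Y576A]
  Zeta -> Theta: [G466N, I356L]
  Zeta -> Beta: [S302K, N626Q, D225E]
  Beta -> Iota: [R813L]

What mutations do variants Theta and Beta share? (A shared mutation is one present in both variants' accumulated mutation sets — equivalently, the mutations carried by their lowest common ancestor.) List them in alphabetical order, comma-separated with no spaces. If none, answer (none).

Answer: Y576A

Derivation:
Accumulating mutations along path to Theta:
  At Mu: gained [] -> total []
  At Zeta: gained ['Y576A'] -> total ['Y576A']
  At Theta: gained ['G466N', 'I356L'] -> total ['G466N', 'I356L', 'Y576A']
Mutations(Theta) = ['G466N', 'I356L', 'Y576A']
Accumulating mutations along path to Beta:
  At Mu: gained [] -> total []
  At Zeta: gained ['Y576A'] -> total ['Y576A']
  At Beta: gained ['S302K', 'N626Q', 'D225E'] -> total ['D225E', 'N626Q', 'S302K', 'Y576A']
Mutations(Beta) = ['D225E', 'N626Q', 'S302K', 'Y576A']
Intersection: ['G466N', 'I356L', 'Y576A'] ∩ ['D225E', 'N626Q', 'S302K', 'Y576A'] = ['Y576A']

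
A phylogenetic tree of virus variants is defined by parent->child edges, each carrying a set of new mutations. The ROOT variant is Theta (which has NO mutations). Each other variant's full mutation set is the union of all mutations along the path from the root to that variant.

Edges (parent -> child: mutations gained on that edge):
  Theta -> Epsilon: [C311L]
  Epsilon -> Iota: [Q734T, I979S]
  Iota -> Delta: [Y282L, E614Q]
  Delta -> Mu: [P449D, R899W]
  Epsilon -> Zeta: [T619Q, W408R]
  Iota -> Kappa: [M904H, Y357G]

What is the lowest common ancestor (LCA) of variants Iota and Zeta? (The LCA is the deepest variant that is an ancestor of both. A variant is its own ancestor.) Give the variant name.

Answer: Epsilon

Derivation:
Path from root to Iota: Theta -> Epsilon -> Iota
  ancestors of Iota: {Theta, Epsilon, Iota}
Path from root to Zeta: Theta -> Epsilon -> Zeta
  ancestors of Zeta: {Theta, Epsilon, Zeta}
Common ancestors: {Theta, Epsilon}
Walk up from Zeta: Zeta (not in ancestors of Iota), Epsilon (in ancestors of Iota), Theta (in ancestors of Iota)
Deepest common ancestor (LCA) = Epsilon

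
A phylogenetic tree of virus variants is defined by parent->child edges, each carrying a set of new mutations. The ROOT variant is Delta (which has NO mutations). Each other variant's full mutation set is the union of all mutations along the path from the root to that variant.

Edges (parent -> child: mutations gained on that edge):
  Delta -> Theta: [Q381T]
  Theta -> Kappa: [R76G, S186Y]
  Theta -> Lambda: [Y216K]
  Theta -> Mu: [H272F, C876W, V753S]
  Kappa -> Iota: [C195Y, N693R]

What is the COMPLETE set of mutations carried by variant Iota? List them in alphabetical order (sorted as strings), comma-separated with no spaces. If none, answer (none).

At Delta: gained [] -> total []
At Theta: gained ['Q381T'] -> total ['Q381T']
At Kappa: gained ['R76G', 'S186Y'] -> total ['Q381T', 'R76G', 'S186Y']
At Iota: gained ['C195Y', 'N693R'] -> total ['C195Y', 'N693R', 'Q381T', 'R76G', 'S186Y']

Answer: C195Y,N693R,Q381T,R76G,S186Y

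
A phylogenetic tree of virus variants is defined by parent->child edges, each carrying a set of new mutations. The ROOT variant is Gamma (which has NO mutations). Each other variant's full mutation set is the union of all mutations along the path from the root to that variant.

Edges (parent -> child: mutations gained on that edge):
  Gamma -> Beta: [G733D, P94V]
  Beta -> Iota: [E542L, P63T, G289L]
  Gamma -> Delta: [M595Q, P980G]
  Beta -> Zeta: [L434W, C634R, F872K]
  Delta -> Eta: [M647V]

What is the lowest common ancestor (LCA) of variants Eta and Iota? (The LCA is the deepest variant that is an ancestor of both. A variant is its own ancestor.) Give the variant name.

Answer: Gamma

Derivation:
Path from root to Eta: Gamma -> Delta -> Eta
  ancestors of Eta: {Gamma, Delta, Eta}
Path from root to Iota: Gamma -> Beta -> Iota
  ancestors of Iota: {Gamma, Beta, Iota}
Common ancestors: {Gamma}
Walk up from Iota: Iota (not in ancestors of Eta), Beta (not in ancestors of Eta), Gamma (in ancestors of Eta)
Deepest common ancestor (LCA) = Gamma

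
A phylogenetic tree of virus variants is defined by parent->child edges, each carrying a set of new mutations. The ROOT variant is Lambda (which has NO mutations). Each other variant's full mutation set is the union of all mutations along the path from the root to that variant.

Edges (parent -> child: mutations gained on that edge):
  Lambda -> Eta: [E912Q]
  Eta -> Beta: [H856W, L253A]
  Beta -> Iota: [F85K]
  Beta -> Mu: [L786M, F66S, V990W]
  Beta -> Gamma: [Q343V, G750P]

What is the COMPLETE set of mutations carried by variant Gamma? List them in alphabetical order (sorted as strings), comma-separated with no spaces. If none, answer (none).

Answer: E912Q,G750P,H856W,L253A,Q343V

Derivation:
At Lambda: gained [] -> total []
At Eta: gained ['E912Q'] -> total ['E912Q']
At Beta: gained ['H856W', 'L253A'] -> total ['E912Q', 'H856W', 'L253A']
At Gamma: gained ['Q343V', 'G750P'] -> total ['E912Q', 'G750P', 'H856W', 'L253A', 'Q343V']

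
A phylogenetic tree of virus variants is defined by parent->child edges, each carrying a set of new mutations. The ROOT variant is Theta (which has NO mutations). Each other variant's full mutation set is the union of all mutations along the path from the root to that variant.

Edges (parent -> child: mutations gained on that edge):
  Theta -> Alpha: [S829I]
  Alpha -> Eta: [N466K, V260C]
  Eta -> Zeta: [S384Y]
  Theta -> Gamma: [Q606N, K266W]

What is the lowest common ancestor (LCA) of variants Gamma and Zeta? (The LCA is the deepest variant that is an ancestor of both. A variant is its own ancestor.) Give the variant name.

Answer: Theta

Derivation:
Path from root to Gamma: Theta -> Gamma
  ancestors of Gamma: {Theta, Gamma}
Path from root to Zeta: Theta -> Alpha -> Eta -> Zeta
  ancestors of Zeta: {Theta, Alpha, Eta, Zeta}
Common ancestors: {Theta}
Walk up from Zeta: Zeta (not in ancestors of Gamma), Eta (not in ancestors of Gamma), Alpha (not in ancestors of Gamma), Theta (in ancestors of Gamma)
Deepest common ancestor (LCA) = Theta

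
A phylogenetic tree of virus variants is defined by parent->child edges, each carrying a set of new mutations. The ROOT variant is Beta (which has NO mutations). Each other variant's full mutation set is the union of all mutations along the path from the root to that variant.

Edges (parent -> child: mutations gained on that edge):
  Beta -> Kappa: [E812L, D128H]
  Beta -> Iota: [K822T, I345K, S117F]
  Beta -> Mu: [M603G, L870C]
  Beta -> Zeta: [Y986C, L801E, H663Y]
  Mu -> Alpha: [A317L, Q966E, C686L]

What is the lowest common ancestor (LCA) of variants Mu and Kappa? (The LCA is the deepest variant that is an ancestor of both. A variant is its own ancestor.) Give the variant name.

Path from root to Mu: Beta -> Mu
  ancestors of Mu: {Beta, Mu}
Path from root to Kappa: Beta -> Kappa
  ancestors of Kappa: {Beta, Kappa}
Common ancestors: {Beta}
Walk up from Kappa: Kappa (not in ancestors of Mu), Beta (in ancestors of Mu)
Deepest common ancestor (LCA) = Beta

Answer: Beta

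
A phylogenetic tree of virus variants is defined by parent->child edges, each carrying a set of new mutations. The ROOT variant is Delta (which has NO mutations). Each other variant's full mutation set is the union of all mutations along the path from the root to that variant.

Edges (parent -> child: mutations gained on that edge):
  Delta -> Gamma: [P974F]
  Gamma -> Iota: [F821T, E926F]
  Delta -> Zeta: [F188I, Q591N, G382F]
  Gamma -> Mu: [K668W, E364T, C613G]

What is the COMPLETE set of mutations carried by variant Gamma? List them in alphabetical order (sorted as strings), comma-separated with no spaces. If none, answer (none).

Answer: P974F

Derivation:
At Delta: gained [] -> total []
At Gamma: gained ['P974F'] -> total ['P974F']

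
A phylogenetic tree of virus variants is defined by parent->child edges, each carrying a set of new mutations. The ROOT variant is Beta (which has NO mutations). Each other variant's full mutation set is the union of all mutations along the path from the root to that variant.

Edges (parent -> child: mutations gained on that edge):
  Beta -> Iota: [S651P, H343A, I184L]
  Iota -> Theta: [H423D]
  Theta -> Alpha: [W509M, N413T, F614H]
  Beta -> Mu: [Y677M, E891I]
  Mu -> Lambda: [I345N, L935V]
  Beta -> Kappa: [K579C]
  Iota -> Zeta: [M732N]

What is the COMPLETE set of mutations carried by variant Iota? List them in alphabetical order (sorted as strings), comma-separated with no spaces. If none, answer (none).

Answer: H343A,I184L,S651P

Derivation:
At Beta: gained [] -> total []
At Iota: gained ['S651P', 'H343A', 'I184L'] -> total ['H343A', 'I184L', 'S651P']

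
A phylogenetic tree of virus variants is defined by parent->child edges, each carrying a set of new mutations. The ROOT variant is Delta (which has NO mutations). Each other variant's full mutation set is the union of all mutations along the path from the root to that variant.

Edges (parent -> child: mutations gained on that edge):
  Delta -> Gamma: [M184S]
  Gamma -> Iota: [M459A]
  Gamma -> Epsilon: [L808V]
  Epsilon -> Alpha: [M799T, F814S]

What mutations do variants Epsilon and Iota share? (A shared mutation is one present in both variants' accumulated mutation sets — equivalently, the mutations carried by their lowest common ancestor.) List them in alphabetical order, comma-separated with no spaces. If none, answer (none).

Accumulating mutations along path to Epsilon:
  At Delta: gained [] -> total []
  At Gamma: gained ['M184S'] -> total ['M184S']
  At Epsilon: gained ['L808V'] -> total ['L808V', 'M184S']
Mutations(Epsilon) = ['L808V', 'M184S']
Accumulating mutations along path to Iota:
  At Delta: gained [] -> total []
  At Gamma: gained ['M184S'] -> total ['M184S']
  At Iota: gained ['M459A'] -> total ['M184S', 'M459A']
Mutations(Iota) = ['M184S', 'M459A']
Intersection: ['L808V', 'M184S'] ∩ ['M184S', 'M459A'] = ['M184S']

Answer: M184S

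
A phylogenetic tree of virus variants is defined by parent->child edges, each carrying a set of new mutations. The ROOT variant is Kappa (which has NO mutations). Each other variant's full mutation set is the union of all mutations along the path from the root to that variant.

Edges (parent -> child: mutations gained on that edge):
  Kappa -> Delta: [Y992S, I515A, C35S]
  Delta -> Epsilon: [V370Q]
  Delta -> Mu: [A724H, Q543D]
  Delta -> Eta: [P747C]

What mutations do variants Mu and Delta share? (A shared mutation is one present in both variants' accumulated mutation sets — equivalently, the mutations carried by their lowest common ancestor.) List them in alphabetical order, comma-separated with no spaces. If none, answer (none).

Answer: C35S,I515A,Y992S

Derivation:
Accumulating mutations along path to Mu:
  At Kappa: gained [] -> total []
  At Delta: gained ['Y992S', 'I515A', 'C35S'] -> total ['C35S', 'I515A', 'Y992S']
  At Mu: gained ['A724H', 'Q543D'] -> total ['A724H', 'C35S', 'I515A', 'Q543D', 'Y992S']
Mutations(Mu) = ['A724H', 'C35S', 'I515A', 'Q543D', 'Y992S']
Accumulating mutations along path to Delta:
  At Kappa: gained [] -> total []
  At Delta: gained ['Y992S', 'I515A', 'C35S'] -> total ['C35S', 'I515A', 'Y992S']
Mutations(Delta) = ['C35S', 'I515A', 'Y992S']
Intersection: ['A724H', 'C35S', 'I515A', 'Q543D', 'Y992S'] ∩ ['C35S', 'I515A', 'Y992S'] = ['C35S', 'I515A', 'Y992S']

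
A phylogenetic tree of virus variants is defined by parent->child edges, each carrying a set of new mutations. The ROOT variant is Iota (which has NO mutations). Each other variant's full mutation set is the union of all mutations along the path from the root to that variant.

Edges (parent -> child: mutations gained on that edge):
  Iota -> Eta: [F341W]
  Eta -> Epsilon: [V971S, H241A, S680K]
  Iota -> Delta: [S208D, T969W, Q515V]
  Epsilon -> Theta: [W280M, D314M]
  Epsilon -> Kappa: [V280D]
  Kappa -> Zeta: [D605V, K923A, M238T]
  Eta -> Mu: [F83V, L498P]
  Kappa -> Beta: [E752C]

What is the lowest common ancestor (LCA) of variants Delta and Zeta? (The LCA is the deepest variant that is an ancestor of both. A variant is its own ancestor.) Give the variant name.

Answer: Iota

Derivation:
Path from root to Delta: Iota -> Delta
  ancestors of Delta: {Iota, Delta}
Path from root to Zeta: Iota -> Eta -> Epsilon -> Kappa -> Zeta
  ancestors of Zeta: {Iota, Eta, Epsilon, Kappa, Zeta}
Common ancestors: {Iota}
Walk up from Zeta: Zeta (not in ancestors of Delta), Kappa (not in ancestors of Delta), Epsilon (not in ancestors of Delta), Eta (not in ancestors of Delta), Iota (in ancestors of Delta)
Deepest common ancestor (LCA) = Iota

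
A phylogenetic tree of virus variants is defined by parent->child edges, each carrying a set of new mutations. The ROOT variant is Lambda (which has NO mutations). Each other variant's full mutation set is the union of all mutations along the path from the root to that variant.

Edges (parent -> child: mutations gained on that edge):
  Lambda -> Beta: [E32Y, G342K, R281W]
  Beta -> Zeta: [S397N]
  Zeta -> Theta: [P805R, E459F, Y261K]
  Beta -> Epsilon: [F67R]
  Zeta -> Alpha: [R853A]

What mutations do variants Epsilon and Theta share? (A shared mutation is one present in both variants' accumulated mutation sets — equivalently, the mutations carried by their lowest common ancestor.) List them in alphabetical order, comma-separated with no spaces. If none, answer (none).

Answer: E32Y,G342K,R281W

Derivation:
Accumulating mutations along path to Epsilon:
  At Lambda: gained [] -> total []
  At Beta: gained ['E32Y', 'G342K', 'R281W'] -> total ['E32Y', 'G342K', 'R281W']
  At Epsilon: gained ['F67R'] -> total ['E32Y', 'F67R', 'G342K', 'R281W']
Mutations(Epsilon) = ['E32Y', 'F67R', 'G342K', 'R281W']
Accumulating mutations along path to Theta:
  At Lambda: gained [] -> total []
  At Beta: gained ['E32Y', 'G342K', 'R281W'] -> total ['E32Y', 'G342K', 'R281W']
  At Zeta: gained ['S397N'] -> total ['E32Y', 'G342K', 'R281W', 'S397N']
  At Theta: gained ['P805R', 'E459F', 'Y261K'] -> total ['E32Y', 'E459F', 'G342K', 'P805R', 'R281W', 'S397N', 'Y261K']
Mutations(Theta) = ['E32Y', 'E459F', 'G342K', 'P805R', 'R281W', 'S397N', 'Y261K']
Intersection: ['E32Y', 'F67R', 'G342K', 'R281W'] ∩ ['E32Y', 'E459F', 'G342K', 'P805R', 'R281W', 'S397N', 'Y261K'] = ['E32Y', 'G342K', 'R281W']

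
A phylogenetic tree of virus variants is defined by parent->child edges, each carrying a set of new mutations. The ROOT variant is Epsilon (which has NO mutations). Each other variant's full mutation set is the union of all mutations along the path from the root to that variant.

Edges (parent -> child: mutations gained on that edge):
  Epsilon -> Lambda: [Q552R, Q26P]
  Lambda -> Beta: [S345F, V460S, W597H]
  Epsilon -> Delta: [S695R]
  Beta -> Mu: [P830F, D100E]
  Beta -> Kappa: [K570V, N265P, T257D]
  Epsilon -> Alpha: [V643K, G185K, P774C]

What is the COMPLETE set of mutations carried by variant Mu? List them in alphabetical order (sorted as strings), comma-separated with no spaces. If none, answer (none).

At Epsilon: gained [] -> total []
At Lambda: gained ['Q552R', 'Q26P'] -> total ['Q26P', 'Q552R']
At Beta: gained ['S345F', 'V460S', 'W597H'] -> total ['Q26P', 'Q552R', 'S345F', 'V460S', 'W597H']
At Mu: gained ['P830F', 'D100E'] -> total ['D100E', 'P830F', 'Q26P', 'Q552R', 'S345F', 'V460S', 'W597H']

Answer: D100E,P830F,Q26P,Q552R,S345F,V460S,W597H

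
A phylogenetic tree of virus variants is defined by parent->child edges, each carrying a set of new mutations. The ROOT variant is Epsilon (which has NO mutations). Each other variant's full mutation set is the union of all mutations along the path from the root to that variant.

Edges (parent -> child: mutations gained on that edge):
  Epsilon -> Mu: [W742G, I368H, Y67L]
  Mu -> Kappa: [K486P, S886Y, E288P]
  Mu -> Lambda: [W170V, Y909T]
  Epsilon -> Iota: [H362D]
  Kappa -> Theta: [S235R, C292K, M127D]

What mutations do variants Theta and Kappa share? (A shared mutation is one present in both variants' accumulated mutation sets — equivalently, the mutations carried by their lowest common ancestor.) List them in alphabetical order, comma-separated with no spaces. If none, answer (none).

Answer: E288P,I368H,K486P,S886Y,W742G,Y67L

Derivation:
Accumulating mutations along path to Theta:
  At Epsilon: gained [] -> total []
  At Mu: gained ['W742G', 'I368H', 'Y67L'] -> total ['I368H', 'W742G', 'Y67L']
  At Kappa: gained ['K486P', 'S886Y', 'E288P'] -> total ['E288P', 'I368H', 'K486P', 'S886Y', 'W742G', 'Y67L']
  At Theta: gained ['S235R', 'C292K', 'M127D'] -> total ['C292K', 'E288P', 'I368H', 'K486P', 'M127D', 'S235R', 'S886Y', 'W742G', 'Y67L']
Mutations(Theta) = ['C292K', 'E288P', 'I368H', 'K486P', 'M127D', 'S235R', 'S886Y', 'W742G', 'Y67L']
Accumulating mutations along path to Kappa:
  At Epsilon: gained [] -> total []
  At Mu: gained ['W742G', 'I368H', 'Y67L'] -> total ['I368H', 'W742G', 'Y67L']
  At Kappa: gained ['K486P', 'S886Y', 'E288P'] -> total ['E288P', 'I368H', 'K486P', 'S886Y', 'W742G', 'Y67L']
Mutations(Kappa) = ['E288P', 'I368H', 'K486P', 'S886Y', 'W742G', 'Y67L']
Intersection: ['C292K', 'E288P', 'I368H', 'K486P', 'M127D', 'S235R', 'S886Y', 'W742G', 'Y67L'] ∩ ['E288P', 'I368H', 'K486P', 'S886Y', 'W742G', 'Y67L'] = ['E288P', 'I368H', 'K486P', 'S886Y', 'W742G', 'Y67L']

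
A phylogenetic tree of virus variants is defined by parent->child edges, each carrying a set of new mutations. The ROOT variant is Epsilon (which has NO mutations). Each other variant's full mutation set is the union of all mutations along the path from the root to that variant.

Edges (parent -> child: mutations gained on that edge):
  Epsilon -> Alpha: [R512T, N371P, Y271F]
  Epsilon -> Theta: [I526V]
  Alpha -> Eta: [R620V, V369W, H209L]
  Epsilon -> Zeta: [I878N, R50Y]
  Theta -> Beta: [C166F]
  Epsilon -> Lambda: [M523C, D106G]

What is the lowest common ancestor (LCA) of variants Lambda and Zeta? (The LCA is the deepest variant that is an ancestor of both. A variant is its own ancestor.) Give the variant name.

Answer: Epsilon

Derivation:
Path from root to Lambda: Epsilon -> Lambda
  ancestors of Lambda: {Epsilon, Lambda}
Path from root to Zeta: Epsilon -> Zeta
  ancestors of Zeta: {Epsilon, Zeta}
Common ancestors: {Epsilon}
Walk up from Zeta: Zeta (not in ancestors of Lambda), Epsilon (in ancestors of Lambda)
Deepest common ancestor (LCA) = Epsilon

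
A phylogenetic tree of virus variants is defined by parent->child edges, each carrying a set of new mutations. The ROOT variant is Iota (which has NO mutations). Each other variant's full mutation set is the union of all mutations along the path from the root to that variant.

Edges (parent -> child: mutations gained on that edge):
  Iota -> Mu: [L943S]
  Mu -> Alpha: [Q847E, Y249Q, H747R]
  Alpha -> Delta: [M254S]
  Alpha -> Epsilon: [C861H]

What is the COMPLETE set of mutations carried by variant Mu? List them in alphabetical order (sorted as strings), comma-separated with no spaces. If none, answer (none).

Answer: L943S

Derivation:
At Iota: gained [] -> total []
At Mu: gained ['L943S'] -> total ['L943S']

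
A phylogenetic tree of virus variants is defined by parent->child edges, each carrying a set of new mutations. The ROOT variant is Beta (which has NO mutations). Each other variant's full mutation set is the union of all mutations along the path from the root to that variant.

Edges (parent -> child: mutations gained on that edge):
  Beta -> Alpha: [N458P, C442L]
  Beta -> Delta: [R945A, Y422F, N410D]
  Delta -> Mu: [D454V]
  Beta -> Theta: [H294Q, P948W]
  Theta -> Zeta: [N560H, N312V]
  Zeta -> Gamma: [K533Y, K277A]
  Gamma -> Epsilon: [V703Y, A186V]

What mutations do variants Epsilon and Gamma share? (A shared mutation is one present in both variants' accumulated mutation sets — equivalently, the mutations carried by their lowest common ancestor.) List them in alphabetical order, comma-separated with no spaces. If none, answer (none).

Answer: H294Q,K277A,K533Y,N312V,N560H,P948W

Derivation:
Accumulating mutations along path to Epsilon:
  At Beta: gained [] -> total []
  At Theta: gained ['H294Q', 'P948W'] -> total ['H294Q', 'P948W']
  At Zeta: gained ['N560H', 'N312V'] -> total ['H294Q', 'N312V', 'N560H', 'P948W']
  At Gamma: gained ['K533Y', 'K277A'] -> total ['H294Q', 'K277A', 'K533Y', 'N312V', 'N560H', 'P948W']
  At Epsilon: gained ['V703Y', 'A186V'] -> total ['A186V', 'H294Q', 'K277A', 'K533Y', 'N312V', 'N560H', 'P948W', 'V703Y']
Mutations(Epsilon) = ['A186V', 'H294Q', 'K277A', 'K533Y', 'N312V', 'N560H', 'P948W', 'V703Y']
Accumulating mutations along path to Gamma:
  At Beta: gained [] -> total []
  At Theta: gained ['H294Q', 'P948W'] -> total ['H294Q', 'P948W']
  At Zeta: gained ['N560H', 'N312V'] -> total ['H294Q', 'N312V', 'N560H', 'P948W']
  At Gamma: gained ['K533Y', 'K277A'] -> total ['H294Q', 'K277A', 'K533Y', 'N312V', 'N560H', 'P948W']
Mutations(Gamma) = ['H294Q', 'K277A', 'K533Y', 'N312V', 'N560H', 'P948W']
Intersection: ['A186V', 'H294Q', 'K277A', 'K533Y', 'N312V', 'N560H', 'P948W', 'V703Y'] ∩ ['H294Q', 'K277A', 'K533Y', 'N312V', 'N560H', 'P948W'] = ['H294Q', 'K277A', 'K533Y', 'N312V', 'N560H', 'P948W']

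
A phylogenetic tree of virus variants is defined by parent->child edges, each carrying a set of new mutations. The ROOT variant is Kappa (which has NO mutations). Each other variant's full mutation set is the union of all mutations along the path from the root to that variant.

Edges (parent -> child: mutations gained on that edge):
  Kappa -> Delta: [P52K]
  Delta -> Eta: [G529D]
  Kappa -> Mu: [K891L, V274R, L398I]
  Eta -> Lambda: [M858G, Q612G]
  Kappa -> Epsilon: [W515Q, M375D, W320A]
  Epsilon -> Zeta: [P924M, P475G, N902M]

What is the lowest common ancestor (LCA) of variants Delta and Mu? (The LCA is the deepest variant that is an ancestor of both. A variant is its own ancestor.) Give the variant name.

Answer: Kappa

Derivation:
Path from root to Delta: Kappa -> Delta
  ancestors of Delta: {Kappa, Delta}
Path from root to Mu: Kappa -> Mu
  ancestors of Mu: {Kappa, Mu}
Common ancestors: {Kappa}
Walk up from Mu: Mu (not in ancestors of Delta), Kappa (in ancestors of Delta)
Deepest common ancestor (LCA) = Kappa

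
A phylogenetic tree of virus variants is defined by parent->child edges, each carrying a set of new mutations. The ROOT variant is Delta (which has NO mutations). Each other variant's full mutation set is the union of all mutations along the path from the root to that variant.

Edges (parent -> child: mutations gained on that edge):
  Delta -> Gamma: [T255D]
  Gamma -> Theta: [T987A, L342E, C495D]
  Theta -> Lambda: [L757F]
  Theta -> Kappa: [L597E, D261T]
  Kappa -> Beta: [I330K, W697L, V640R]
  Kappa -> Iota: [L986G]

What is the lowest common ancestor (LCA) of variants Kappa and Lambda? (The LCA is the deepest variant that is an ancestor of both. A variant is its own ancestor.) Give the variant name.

Path from root to Kappa: Delta -> Gamma -> Theta -> Kappa
  ancestors of Kappa: {Delta, Gamma, Theta, Kappa}
Path from root to Lambda: Delta -> Gamma -> Theta -> Lambda
  ancestors of Lambda: {Delta, Gamma, Theta, Lambda}
Common ancestors: {Delta, Gamma, Theta}
Walk up from Lambda: Lambda (not in ancestors of Kappa), Theta (in ancestors of Kappa), Gamma (in ancestors of Kappa), Delta (in ancestors of Kappa)
Deepest common ancestor (LCA) = Theta

Answer: Theta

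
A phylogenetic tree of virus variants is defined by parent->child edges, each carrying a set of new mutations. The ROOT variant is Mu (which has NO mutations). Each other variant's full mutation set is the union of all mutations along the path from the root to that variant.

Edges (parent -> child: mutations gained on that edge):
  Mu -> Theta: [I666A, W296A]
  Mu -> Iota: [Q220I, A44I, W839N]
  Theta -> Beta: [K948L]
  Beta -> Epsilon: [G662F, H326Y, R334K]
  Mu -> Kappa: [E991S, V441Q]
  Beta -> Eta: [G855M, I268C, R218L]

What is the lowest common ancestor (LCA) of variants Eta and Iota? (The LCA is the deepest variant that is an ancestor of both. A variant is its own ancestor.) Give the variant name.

Answer: Mu

Derivation:
Path from root to Eta: Mu -> Theta -> Beta -> Eta
  ancestors of Eta: {Mu, Theta, Beta, Eta}
Path from root to Iota: Mu -> Iota
  ancestors of Iota: {Mu, Iota}
Common ancestors: {Mu}
Walk up from Iota: Iota (not in ancestors of Eta), Mu (in ancestors of Eta)
Deepest common ancestor (LCA) = Mu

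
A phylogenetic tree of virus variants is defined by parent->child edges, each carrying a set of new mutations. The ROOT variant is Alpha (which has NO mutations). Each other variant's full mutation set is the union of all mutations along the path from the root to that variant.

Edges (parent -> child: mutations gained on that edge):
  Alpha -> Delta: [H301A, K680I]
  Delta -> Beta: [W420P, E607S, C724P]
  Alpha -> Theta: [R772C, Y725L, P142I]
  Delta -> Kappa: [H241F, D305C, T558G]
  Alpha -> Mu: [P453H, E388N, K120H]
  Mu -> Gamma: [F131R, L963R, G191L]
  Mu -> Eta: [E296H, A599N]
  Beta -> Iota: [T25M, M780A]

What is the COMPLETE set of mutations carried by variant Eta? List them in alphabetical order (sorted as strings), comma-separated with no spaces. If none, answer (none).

Answer: A599N,E296H,E388N,K120H,P453H

Derivation:
At Alpha: gained [] -> total []
At Mu: gained ['P453H', 'E388N', 'K120H'] -> total ['E388N', 'K120H', 'P453H']
At Eta: gained ['E296H', 'A599N'] -> total ['A599N', 'E296H', 'E388N', 'K120H', 'P453H']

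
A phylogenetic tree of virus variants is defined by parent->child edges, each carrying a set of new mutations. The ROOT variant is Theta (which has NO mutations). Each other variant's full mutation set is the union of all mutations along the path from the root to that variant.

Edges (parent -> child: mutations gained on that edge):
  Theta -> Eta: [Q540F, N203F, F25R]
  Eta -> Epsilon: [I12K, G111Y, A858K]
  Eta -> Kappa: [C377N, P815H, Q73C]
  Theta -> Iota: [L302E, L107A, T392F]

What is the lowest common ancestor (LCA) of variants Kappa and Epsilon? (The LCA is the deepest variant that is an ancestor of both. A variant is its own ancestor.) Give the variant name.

Answer: Eta

Derivation:
Path from root to Kappa: Theta -> Eta -> Kappa
  ancestors of Kappa: {Theta, Eta, Kappa}
Path from root to Epsilon: Theta -> Eta -> Epsilon
  ancestors of Epsilon: {Theta, Eta, Epsilon}
Common ancestors: {Theta, Eta}
Walk up from Epsilon: Epsilon (not in ancestors of Kappa), Eta (in ancestors of Kappa), Theta (in ancestors of Kappa)
Deepest common ancestor (LCA) = Eta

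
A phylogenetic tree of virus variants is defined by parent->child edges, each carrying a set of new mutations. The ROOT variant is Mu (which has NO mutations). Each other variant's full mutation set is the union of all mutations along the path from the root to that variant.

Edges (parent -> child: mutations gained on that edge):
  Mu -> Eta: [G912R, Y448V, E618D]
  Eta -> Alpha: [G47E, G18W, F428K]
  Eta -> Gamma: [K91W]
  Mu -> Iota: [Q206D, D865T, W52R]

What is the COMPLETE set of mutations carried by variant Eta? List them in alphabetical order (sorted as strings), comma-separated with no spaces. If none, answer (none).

Answer: E618D,G912R,Y448V

Derivation:
At Mu: gained [] -> total []
At Eta: gained ['G912R', 'Y448V', 'E618D'] -> total ['E618D', 'G912R', 'Y448V']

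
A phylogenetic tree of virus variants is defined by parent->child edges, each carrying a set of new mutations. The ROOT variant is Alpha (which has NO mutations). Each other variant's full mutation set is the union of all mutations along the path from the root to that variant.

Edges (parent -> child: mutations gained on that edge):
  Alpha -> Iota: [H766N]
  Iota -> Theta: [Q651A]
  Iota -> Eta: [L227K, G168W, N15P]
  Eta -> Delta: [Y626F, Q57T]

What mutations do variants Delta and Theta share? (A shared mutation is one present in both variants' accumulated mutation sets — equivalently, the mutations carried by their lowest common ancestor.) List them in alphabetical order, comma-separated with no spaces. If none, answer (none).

Answer: H766N

Derivation:
Accumulating mutations along path to Delta:
  At Alpha: gained [] -> total []
  At Iota: gained ['H766N'] -> total ['H766N']
  At Eta: gained ['L227K', 'G168W', 'N15P'] -> total ['G168W', 'H766N', 'L227K', 'N15P']
  At Delta: gained ['Y626F', 'Q57T'] -> total ['G168W', 'H766N', 'L227K', 'N15P', 'Q57T', 'Y626F']
Mutations(Delta) = ['G168W', 'H766N', 'L227K', 'N15P', 'Q57T', 'Y626F']
Accumulating mutations along path to Theta:
  At Alpha: gained [] -> total []
  At Iota: gained ['H766N'] -> total ['H766N']
  At Theta: gained ['Q651A'] -> total ['H766N', 'Q651A']
Mutations(Theta) = ['H766N', 'Q651A']
Intersection: ['G168W', 'H766N', 'L227K', 'N15P', 'Q57T', 'Y626F'] ∩ ['H766N', 'Q651A'] = ['H766N']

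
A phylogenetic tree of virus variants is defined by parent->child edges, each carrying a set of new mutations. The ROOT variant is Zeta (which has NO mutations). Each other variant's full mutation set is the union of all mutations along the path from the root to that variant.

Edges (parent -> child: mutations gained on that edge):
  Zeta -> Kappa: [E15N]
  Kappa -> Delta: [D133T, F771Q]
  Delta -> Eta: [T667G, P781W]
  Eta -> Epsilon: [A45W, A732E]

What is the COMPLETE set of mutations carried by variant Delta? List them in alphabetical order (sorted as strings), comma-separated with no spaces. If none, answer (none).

At Zeta: gained [] -> total []
At Kappa: gained ['E15N'] -> total ['E15N']
At Delta: gained ['D133T', 'F771Q'] -> total ['D133T', 'E15N', 'F771Q']

Answer: D133T,E15N,F771Q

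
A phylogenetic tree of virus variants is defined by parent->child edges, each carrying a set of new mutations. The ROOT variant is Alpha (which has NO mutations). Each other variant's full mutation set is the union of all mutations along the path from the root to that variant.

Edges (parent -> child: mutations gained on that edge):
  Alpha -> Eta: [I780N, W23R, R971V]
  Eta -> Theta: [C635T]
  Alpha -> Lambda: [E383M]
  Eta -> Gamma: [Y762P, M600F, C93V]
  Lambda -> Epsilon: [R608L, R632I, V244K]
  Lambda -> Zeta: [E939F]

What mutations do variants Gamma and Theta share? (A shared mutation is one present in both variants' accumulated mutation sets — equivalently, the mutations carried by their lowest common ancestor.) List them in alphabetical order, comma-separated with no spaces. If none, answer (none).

Accumulating mutations along path to Gamma:
  At Alpha: gained [] -> total []
  At Eta: gained ['I780N', 'W23R', 'R971V'] -> total ['I780N', 'R971V', 'W23R']
  At Gamma: gained ['Y762P', 'M600F', 'C93V'] -> total ['C93V', 'I780N', 'M600F', 'R971V', 'W23R', 'Y762P']
Mutations(Gamma) = ['C93V', 'I780N', 'M600F', 'R971V', 'W23R', 'Y762P']
Accumulating mutations along path to Theta:
  At Alpha: gained [] -> total []
  At Eta: gained ['I780N', 'W23R', 'R971V'] -> total ['I780N', 'R971V', 'W23R']
  At Theta: gained ['C635T'] -> total ['C635T', 'I780N', 'R971V', 'W23R']
Mutations(Theta) = ['C635T', 'I780N', 'R971V', 'W23R']
Intersection: ['C93V', 'I780N', 'M600F', 'R971V', 'W23R', 'Y762P'] ∩ ['C635T', 'I780N', 'R971V', 'W23R'] = ['I780N', 'R971V', 'W23R']

Answer: I780N,R971V,W23R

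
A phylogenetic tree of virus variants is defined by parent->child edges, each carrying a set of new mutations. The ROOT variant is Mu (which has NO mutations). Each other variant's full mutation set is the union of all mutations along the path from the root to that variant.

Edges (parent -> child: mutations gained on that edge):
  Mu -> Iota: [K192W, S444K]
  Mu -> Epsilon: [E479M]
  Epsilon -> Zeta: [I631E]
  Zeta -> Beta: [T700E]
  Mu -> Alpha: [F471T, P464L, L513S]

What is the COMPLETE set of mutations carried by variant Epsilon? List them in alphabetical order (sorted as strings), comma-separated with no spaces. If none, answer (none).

At Mu: gained [] -> total []
At Epsilon: gained ['E479M'] -> total ['E479M']

Answer: E479M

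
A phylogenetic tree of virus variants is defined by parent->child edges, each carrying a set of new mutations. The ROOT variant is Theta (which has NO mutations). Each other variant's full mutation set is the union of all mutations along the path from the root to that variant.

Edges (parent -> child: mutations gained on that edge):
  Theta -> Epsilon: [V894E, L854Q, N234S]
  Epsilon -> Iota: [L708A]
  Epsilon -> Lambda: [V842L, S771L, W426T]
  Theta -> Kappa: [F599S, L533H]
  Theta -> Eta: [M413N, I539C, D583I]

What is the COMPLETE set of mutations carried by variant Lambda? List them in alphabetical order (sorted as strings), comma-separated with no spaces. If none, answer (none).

Answer: L854Q,N234S,S771L,V842L,V894E,W426T

Derivation:
At Theta: gained [] -> total []
At Epsilon: gained ['V894E', 'L854Q', 'N234S'] -> total ['L854Q', 'N234S', 'V894E']
At Lambda: gained ['V842L', 'S771L', 'W426T'] -> total ['L854Q', 'N234S', 'S771L', 'V842L', 'V894E', 'W426T']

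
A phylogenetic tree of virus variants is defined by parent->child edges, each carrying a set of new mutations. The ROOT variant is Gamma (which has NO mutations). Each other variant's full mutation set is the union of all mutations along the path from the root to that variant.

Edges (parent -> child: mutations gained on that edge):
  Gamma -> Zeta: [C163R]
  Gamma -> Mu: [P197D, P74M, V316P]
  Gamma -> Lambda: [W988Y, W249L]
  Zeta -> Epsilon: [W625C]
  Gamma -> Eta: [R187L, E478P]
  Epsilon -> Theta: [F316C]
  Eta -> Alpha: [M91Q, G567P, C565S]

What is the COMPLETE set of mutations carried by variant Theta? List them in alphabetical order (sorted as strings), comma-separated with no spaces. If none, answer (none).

At Gamma: gained [] -> total []
At Zeta: gained ['C163R'] -> total ['C163R']
At Epsilon: gained ['W625C'] -> total ['C163R', 'W625C']
At Theta: gained ['F316C'] -> total ['C163R', 'F316C', 'W625C']

Answer: C163R,F316C,W625C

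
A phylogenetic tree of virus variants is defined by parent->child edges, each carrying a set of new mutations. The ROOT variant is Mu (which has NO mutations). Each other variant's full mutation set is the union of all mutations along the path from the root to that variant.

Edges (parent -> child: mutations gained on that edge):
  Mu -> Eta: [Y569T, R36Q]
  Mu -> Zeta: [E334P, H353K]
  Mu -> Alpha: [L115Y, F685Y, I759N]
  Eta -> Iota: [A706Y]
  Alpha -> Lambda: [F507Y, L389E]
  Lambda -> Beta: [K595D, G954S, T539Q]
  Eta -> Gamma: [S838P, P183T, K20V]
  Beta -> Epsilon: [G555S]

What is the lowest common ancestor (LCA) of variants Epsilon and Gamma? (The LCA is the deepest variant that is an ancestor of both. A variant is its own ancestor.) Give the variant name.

Answer: Mu

Derivation:
Path from root to Epsilon: Mu -> Alpha -> Lambda -> Beta -> Epsilon
  ancestors of Epsilon: {Mu, Alpha, Lambda, Beta, Epsilon}
Path from root to Gamma: Mu -> Eta -> Gamma
  ancestors of Gamma: {Mu, Eta, Gamma}
Common ancestors: {Mu}
Walk up from Gamma: Gamma (not in ancestors of Epsilon), Eta (not in ancestors of Epsilon), Mu (in ancestors of Epsilon)
Deepest common ancestor (LCA) = Mu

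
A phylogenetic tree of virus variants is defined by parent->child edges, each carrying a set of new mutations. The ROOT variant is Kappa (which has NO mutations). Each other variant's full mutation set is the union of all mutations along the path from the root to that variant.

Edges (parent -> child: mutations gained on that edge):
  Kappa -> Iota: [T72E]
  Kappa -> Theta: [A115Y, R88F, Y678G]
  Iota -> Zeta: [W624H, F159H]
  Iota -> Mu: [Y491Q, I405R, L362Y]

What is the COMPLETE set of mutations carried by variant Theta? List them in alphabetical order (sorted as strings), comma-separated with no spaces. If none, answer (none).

At Kappa: gained [] -> total []
At Theta: gained ['A115Y', 'R88F', 'Y678G'] -> total ['A115Y', 'R88F', 'Y678G']

Answer: A115Y,R88F,Y678G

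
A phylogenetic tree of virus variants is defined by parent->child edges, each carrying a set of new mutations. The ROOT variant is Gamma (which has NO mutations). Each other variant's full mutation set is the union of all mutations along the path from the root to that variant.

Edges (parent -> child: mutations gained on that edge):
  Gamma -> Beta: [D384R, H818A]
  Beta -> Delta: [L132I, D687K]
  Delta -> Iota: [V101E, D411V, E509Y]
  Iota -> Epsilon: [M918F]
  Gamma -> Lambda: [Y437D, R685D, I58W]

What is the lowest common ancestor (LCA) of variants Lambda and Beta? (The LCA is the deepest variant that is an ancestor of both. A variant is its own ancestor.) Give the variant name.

Answer: Gamma

Derivation:
Path from root to Lambda: Gamma -> Lambda
  ancestors of Lambda: {Gamma, Lambda}
Path from root to Beta: Gamma -> Beta
  ancestors of Beta: {Gamma, Beta}
Common ancestors: {Gamma}
Walk up from Beta: Beta (not in ancestors of Lambda), Gamma (in ancestors of Lambda)
Deepest common ancestor (LCA) = Gamma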